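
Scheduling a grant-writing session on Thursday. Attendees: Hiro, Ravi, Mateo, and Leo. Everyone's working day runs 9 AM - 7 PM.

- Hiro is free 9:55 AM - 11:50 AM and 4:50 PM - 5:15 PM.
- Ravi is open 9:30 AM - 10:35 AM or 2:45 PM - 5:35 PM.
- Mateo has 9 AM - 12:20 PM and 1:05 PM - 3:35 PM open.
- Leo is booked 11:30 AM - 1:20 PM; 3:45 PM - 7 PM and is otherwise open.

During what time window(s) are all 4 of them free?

09:55-10:35

Hiro free: 09:55-11:50, 16:50-17:15.
Ravi free: 09:30-10:35, 14:45-17:35.
Mateo free: 09:00-12:20, 13:05-15:35.
Leo free: 09:00-11:30, 13:20-15:45 (invert busy blocks within the working day).
Hiro ∩ Ravi: 09:55-10:35, 16:50-17:15.
Hiro ∩ Ravi ∩ Mateo: 09:55-10:35.
Hiro ∩ Ravi ∩ Mateo ∩ Leo: 09:55-10:35.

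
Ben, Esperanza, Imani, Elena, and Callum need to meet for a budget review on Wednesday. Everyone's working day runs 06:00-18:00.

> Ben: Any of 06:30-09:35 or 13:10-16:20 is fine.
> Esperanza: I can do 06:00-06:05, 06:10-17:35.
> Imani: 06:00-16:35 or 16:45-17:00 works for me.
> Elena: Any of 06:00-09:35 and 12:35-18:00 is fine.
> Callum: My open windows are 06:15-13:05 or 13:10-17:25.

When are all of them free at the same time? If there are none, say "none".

Ben ∩ Esperanza: 06:30-09:35, 13:10-16:20.
Ben ∩ Esperanza ∩ Imani: 06:30-09:35, 13:10-16:20.
Ben ∩ Esperanza ∩ Imani ∩ Elena: 06:30-09:35, 13:10-16:20.
Ben ∩ Esperanza ∩ Imani ∩ Elena ∩ Callum: 06:30-09:35, 13:10-16:20.
Those are the intersection windows.

06:30-09:35, 13:10-16:20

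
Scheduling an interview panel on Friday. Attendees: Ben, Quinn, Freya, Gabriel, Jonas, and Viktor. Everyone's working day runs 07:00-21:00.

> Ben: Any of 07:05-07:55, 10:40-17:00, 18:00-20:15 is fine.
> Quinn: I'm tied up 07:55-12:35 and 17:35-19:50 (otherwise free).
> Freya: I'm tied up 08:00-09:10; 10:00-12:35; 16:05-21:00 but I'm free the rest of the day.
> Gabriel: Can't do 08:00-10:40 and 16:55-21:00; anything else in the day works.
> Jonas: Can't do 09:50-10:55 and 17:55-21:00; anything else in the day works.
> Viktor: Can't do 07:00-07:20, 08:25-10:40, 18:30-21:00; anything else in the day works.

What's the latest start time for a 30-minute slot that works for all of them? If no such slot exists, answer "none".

15:35

Ben free: 07:05-07:55, 10:40-17:00, 18:00-20:15.
Quinn free: 07:00-07:55, 12:35-17:35, 19:50-21:00 (invert busy blocks within the working day).
Freya free: 07:00-08:00, 09:10-10:00, 12:35-16:05 (invert busy blocks within the working day).
Gabriel free: 07:00-08:00, 10:40-16:55 (invert busy blocks within the working day).
Jonas free: 07:00-09:50, 10:55-17:55 (invert busy blocks within the working day).
Viktor free: 07:20-08:25, 10:40-18:30 (invert busy blocks within the working day).
Ben ∩ Quinn: 07:05-07:55, 12:35-17:00, 19:50-20:15.
Ben ∩ Quinn ∩ Freya: 07:05-07:55, 12:35-16:05.
Ben ∩ Quinn ∩ Freya ∩ Gabriel: 07:05-07:55, 12:35-16:05.
Ben ∩ Quinn ∩ Freya ∩ Gabriel ∩ Jonas: 07:05-07:55, 12:35-16:05.
Ben ∩ Quinn ∩ Freya ∩ Gabriel ∩ Jonas ∩ Viktor: 07:20-07:55, 12:35-16:05.
The last common window of at least 30 minutes is 12:35-16:05; a 30-minute meeting can start as late as 15:35 and still end by 16:05.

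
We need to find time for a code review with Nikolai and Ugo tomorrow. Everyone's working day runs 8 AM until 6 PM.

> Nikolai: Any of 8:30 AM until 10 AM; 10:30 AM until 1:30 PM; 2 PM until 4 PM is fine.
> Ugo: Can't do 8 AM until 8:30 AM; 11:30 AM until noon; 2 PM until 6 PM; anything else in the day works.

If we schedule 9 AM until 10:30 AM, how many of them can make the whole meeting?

1

Nikolai free: 08:30-10:00, 10:30-13:30, 14:00-16:00.
Ugo free: 08:30-11:30, 12:00-14:00 (invert busy blocks within the working day).
Ugo can make the full 09:00-10:30 slot — that's 1.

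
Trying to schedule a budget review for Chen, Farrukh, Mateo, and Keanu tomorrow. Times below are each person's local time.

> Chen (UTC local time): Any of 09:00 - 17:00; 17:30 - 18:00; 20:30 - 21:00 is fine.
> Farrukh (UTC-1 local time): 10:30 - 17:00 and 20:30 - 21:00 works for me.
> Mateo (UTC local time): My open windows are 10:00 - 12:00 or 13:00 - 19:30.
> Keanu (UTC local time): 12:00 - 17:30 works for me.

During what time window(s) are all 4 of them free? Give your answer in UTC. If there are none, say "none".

Chen in UTC: 09:00-17:00, 17:30-18:00, 20:30-21:00.
Farrukh in UTC: 11:30-18:00, 21:30-22:00 (add 1h to convert from UTC-1).
Mateo in UTC: 10:00-12:00, 13:00-19:30.
Keanu in UTC: 12:00-17:30.
Chen ∩ Farrukh: 11:30-17:00, 17:30-18:00.
Chen ∩ Farrukh ∩ Mateo: 11:30-12:00, 13:00-17:00, 17:30-18:00.
Chen ∩ Farrukh ∩ Mateo ∩ Keanu: 13:00-17:00.

13:00-17:00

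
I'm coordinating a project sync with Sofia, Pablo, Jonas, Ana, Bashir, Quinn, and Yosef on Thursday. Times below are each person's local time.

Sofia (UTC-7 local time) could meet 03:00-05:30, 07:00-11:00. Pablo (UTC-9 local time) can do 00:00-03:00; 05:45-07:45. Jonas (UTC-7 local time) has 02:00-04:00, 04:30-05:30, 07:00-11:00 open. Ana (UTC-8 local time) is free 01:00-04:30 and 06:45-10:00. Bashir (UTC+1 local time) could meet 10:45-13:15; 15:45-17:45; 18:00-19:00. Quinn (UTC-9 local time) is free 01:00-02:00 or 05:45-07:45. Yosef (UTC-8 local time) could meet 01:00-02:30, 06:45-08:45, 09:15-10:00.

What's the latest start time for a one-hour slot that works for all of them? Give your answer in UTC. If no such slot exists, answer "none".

15:45

Sofia in UTC: 10:00-12:30, 14:00-18:00 (add 7h to convert from UTC-7).
Pablo in UTC: 09:00-12:00, 14:45-16:45 (add 9h to convert from UTC-9).
Jonas in UTC: 09:00-11:00, 11:30-12:30, 14:00-18:00 (add 7h to convert from UTC-7).
Ana in UTC: 09:00-12:30, 14:45-18:00 (add 8h to convert from UTC-8).
Bashir in UTC: 09:45-12:15, 14:45-16:45, 17:00-18:00 (subtract 1h to convert from UTC+1).
Quinn in UTC: 10:00-11:00, 14:45-16:45 (add 9h to convert from UTC-9).
Yosef in UTC: 09:00-10:30, 14:45-16:45, 17:15-18:00 (add 8h to convert from UTC-8).
Sofia ∩ Pablo: 10:00-12:00, 14:45-16:45.
Sofia ∩ Pablo ∩ Jonas: 10:00-11:00, 11:30-12:00, 14:45-16:45.
Sofia ∩ Pablo ∩ Jonas ∩ Ana: 10:00-11:00, 11:30-12:00, 14:45-16:45.
Sofia ∩ Pablo ∩ Jonas ∩ Ana ∩ Bashir: 10:00-11:00, 11:30-12:00, 14:45-16:45.
Sofia ∩ Pablo ∩ Jonas ∩ Ana ∩ Bashir ∩ Quinn: 10:00-11:00, 14:45-16:45.
Sofia ∩ Pablo ∩ Jonas ∩ Ana ∩ Bashir ∩ Quinn ∩ Yosef: 10:00-10:30, 14:45-16:45.
Those are the intersection windows.
The last common window of at least 60 minutes is 14:45-16:45; a 60-minute meeting can start as late as 15:45 and still end by 16:45.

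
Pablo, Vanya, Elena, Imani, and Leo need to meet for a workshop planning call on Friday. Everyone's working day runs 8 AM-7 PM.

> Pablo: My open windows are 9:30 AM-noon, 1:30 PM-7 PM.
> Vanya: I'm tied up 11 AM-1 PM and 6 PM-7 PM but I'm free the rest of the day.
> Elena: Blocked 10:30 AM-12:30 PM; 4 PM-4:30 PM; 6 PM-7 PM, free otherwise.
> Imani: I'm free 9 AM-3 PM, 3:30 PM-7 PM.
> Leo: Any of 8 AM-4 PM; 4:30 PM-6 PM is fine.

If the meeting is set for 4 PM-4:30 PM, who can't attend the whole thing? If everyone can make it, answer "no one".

Elena, Leo

Pablo free: 09:30-12:00, 13:30-19:00.
Vanya free: 08:00-11:00, 13:00-18:00 (invert busy blocks within the working day).
Elena free: 08:00-10:30, 12:30-16:00, 16:30-18:00 (invert busy blocks within the working day).
Imani free: 09:00-15:00, 15:30-19:00.
Leo free: 08:00-16:00, 16:30-18:00.
Pablo: free for 16:00-16:30. Vanya: free for 16:00-16:30. Elena: not fully free for 16:00-16:30. Imani: free for 16:00-16:30. Leo: not fully free for 16:00-16:30.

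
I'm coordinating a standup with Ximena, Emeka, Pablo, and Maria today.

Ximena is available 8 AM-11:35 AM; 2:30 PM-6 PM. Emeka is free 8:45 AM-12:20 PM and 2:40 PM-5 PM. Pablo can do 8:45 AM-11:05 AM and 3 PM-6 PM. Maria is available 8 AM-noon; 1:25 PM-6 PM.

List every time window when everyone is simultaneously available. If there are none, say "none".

08:45-11:05, 15:00-17:00

Ximena ∩ Emeka: 08:45-11:35, 14:40-17:00.
Ximena ∩ Emeka ∩ Pablo: 08:45-11:05, 15:00-17:00.
Ximena ∩ Emeka ∩ Pablo ∩ Maria: 08:45-11:05, 15:00-17:00.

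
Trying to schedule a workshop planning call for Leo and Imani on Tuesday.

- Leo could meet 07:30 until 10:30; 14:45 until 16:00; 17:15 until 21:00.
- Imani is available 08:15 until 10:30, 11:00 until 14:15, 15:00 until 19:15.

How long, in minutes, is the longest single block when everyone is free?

135

Leo ∩ Imani: 08:15-10:30, 15:00-16:00, 17:15-19:15.
The longest is 08:15-10:30 at 135 minutes.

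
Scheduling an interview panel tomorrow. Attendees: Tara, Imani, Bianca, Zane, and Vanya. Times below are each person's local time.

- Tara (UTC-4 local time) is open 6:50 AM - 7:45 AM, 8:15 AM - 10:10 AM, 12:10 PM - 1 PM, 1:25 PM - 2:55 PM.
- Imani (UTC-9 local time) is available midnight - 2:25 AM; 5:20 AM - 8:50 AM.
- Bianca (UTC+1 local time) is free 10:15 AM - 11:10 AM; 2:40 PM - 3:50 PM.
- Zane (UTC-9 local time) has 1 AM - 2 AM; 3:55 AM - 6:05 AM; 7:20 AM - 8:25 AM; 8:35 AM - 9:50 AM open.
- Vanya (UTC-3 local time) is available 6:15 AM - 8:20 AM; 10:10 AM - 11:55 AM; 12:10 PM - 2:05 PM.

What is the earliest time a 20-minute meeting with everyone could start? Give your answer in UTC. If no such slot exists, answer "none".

none

Tara in UTC: 10:50-11:45, 12:15-14:10, 16:10-17:00, 17:25-18:55 (add 4h to convert from UTC-4).
Imani in UTC: 09:00-11:25, 14:20-17:50 (add 9h to convert from UTC-9).
Bianca in UTC: 09:15-10:10, 13:40-14:50 (subtract 1h to convert from UTC+1).
Zane in UTC: 10:00-11:00, 12:55-15:05, 16:20-17:25, 17:35-18:50 (add 9h to convert from UTC-9).
Vanya in UTC: 09:15-11:20, 13:10-14:55, 15:10-17:05 (add 3h to convert from UTC-3).
Tara ∩ Imani: 10:50-11:25, 16:10-17:00, 17:25-17:50.
Tara ∩ Imani ∩ Bianca: ∅.
Tara ∩ Imani ∩ Bianca ∩ Zane: ∅.
Tara ∩ Imani ∩ Bianca ∩ Zane ∩ Vanya: ∅.
There is no time when everyone is free.
No common window is at least 20 minutes long.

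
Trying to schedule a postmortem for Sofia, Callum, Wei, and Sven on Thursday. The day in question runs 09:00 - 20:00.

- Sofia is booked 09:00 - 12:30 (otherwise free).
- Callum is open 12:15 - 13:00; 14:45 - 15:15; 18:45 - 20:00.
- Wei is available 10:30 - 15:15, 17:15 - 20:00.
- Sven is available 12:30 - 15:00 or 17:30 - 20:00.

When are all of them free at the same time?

Sofia free: 12:30-20:00 (invert busy blocks within the working day).
Callum free: 12:15-13:00, 14:45-15:15, 18:45-20:00.
Wei free: 10:30-15:15, 17:15-20:00.
Sven free: 12:30-15:00, 17:30-20:00.
Sofia ∩ Callum: 12:30-13:00, 14:45-15:15, 18:45-20:00.
Sofia ∩ Callum ∩ Wei: 12:30-13:00, 14:45-15:15, 18:45-20:00.
Sofia ∩ Callum ∩ Wei ∩ Sven: 12:30-13:00, 14:45-15:00, 18:45-20:00.
So the common availability across everyone is 12:30-13:00, 14:45-15:00, 18:45-20:00.

12:30-13:00, 14:45-15:00, 18:45-20:00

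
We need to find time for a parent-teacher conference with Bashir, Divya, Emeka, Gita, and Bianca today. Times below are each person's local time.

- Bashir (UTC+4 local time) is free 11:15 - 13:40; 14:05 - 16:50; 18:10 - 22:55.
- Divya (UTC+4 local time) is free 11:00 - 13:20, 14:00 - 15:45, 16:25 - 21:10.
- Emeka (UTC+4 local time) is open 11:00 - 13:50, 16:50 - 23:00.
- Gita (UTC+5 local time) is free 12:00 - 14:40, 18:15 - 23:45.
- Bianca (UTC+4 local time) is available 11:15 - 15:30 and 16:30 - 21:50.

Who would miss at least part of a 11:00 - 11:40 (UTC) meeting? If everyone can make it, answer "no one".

Bashir in UTC: 07:15-09:40, 10:05-12:50, 14:10-18:55 (subtract 4h to convert from UTC+4).
Divya in UTC: 07:00-09:20, 10:00-11:45, 12:25-17:10 (subtract 4h to convert from UTC+4).
Emeka in UTC: 07:00-09:50, 12:50-19:00 (subtract 4h to convert from UTC+4).
Gita in UTC: 07:00-09:40, 13:15-18:45 (subtract 5h to convert from UTC+5).
Bianca in UTC: 07:15-11:30, 12:30-17:50 (subtract 4h to convert from UTC+4).
Bashir: free for 11:00-11:40. Divya: free for 11:00-11:40. Emeka: not fully free for 11:00-11:40. Gita: not fully free for 11:00-11:40. Bianca: not fully free for 11:00-11:40.

Bianca, Emeka, Gita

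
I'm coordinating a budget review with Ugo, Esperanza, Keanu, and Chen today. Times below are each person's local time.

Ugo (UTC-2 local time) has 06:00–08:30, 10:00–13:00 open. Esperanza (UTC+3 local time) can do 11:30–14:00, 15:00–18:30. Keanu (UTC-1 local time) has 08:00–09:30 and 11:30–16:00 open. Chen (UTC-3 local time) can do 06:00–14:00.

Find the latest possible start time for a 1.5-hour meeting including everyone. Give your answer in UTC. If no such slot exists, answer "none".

13:30

Ugo in UTC: 08:00-10:30, 12:00-15:00 (add 2h to convert from UTC-2).
Esperanza in UTC: 08:30-11:00, 12:00-15:30 (subtract 3h to convert from UTC+3).
Keanu in UTC: 09:00-10:30, 12:30-17:00 (add 1h to convert from UTC-1).
Chen in UTC: 09:00-17:00 (add 3h to convert from UTC-3).
Ugo ∩ Esperanza: 08:30-10:30, 12:00-15:00.
Ugo ∩ Esperanza ∩ Keanu: 09:00-10:30, 12:30-15:00.
Ugo ∩ Esperanza ∩ Keanu ∩ Chen: 09:00-10:30, 12:30-15:00.
So the common availability across everyone is 09:00-10:30, 12:30-15:00.
The last common window of at least 90 minutes is 12:30-15:00; a 90-minute meeting can start as late as 13:30 and still end by 15:00.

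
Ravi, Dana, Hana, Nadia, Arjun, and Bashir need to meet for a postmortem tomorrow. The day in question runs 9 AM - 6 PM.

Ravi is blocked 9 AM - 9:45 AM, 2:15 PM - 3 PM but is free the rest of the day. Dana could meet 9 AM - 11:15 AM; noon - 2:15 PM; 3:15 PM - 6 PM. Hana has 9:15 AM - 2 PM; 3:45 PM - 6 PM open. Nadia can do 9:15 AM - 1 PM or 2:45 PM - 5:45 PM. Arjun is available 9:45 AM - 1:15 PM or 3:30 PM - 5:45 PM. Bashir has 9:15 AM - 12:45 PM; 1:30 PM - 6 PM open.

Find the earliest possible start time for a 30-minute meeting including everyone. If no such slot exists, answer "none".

09:45

Ravi free: 09:45-14:15, 15:00-18:00 (invert busy blocks within the working day).
Dana free: 09:00-11:15, 12:00-14:15, 15:15-18:00.
Hana free: 09:15-14:00, 15:45-18:00.
Nadia free: 09:15-13:00, 14:45-17:45.
Arjun free: 09:45-13:15, 15:30-17:45.
Bashir free: 09:15-12:45, 13:30-18:00.
Ravi ∩ Dana: 09:45-11:15, 12:00-14:15, 15:15-18:00.
Ravi ∩ Dana ∩ Hana: 09:45-11:15, 12:00-14:00, 15:45-18:00.
Ravi ∩ Dana ∩ Hana ∩ Nadia: 09:45-11:15, 12:00-13:00, 15:45-17:45.
Ravi ∩ Dana ∩ Hana ∩ Nadia ∩ Arjun: 09:45-11:15, 12:00-13:00, 15:45-17:45.
Ravi ∩ Dana ∩ Hana ∩ Nadia ∩ Arjun ∩ Bashir: 09:45-11:15, 12:00-12:45, 15:45-17:45.
So the common availability across everyone is 09:45-11:15, 12:00-12:45, 15:45-17:45.
The first common window of at least 30 minutes is 09:45-11:15, so the earliest start is 09:45.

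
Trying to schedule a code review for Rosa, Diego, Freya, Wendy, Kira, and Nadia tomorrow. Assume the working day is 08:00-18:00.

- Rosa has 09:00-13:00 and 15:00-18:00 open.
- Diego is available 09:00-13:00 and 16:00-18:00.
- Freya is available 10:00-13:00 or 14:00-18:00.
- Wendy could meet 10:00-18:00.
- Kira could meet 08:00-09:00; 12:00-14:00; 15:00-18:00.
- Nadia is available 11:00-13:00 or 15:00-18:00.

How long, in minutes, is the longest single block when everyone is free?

120

Rosa ∩ Diego: 09:00-13:00, 16:00-18:00.
Rosa ∩ Diego ∩ Freya: 10:00-13:00, 16:00-18:00.
Rosa ∩ Diego ∩ Freya ∩ Wendy: 10:00-13:00, 16:00-18:00.
Rosa ∩ Diego ∩ Freya ∩ Wendy ∩ Kira: 12:00-13:00, 16:00-18:00.
Rosa ∩ Diego ∩ Freya ∩ Wendy ∩ Kira ∩ Nadia: 12:00-13:00, 16:00-18:00.
The longest is 16:00-18:00 at 120 minutes.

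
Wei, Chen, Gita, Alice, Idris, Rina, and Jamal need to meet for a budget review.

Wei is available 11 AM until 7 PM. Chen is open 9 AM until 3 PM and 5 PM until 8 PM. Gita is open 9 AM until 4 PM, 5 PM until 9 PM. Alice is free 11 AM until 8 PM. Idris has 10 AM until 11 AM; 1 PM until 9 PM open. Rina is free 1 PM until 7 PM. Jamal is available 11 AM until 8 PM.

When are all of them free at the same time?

Wei ∩ Chen: 11:00-15:00, 17:00-19:00.
Wei ∩ Chen ∩ Gita: 11:00-15:00, 17:00-19:00.
Wei ∩ Chen ∩ Gita ∩ Alice: 11:00-15:00, 17:00-19:00.
Wei ∩ Chen ∩ Gita ∩ Alice ∩ Idris: 13:00-15:00, 17:00-19:00.
Wei ∩ Chen ∩ Gita ∩ Alice ∩ Idris ∩ Rina: 13:00-15:00, 17:00-19:00.
Wei ∩ Chen ∩ Gita ∩ Alice ∩ Idris ∩ Rina ∩ Jamal: 13:00-15:00, 17:00-19:00.

13:00-15:00, 17:00-19:00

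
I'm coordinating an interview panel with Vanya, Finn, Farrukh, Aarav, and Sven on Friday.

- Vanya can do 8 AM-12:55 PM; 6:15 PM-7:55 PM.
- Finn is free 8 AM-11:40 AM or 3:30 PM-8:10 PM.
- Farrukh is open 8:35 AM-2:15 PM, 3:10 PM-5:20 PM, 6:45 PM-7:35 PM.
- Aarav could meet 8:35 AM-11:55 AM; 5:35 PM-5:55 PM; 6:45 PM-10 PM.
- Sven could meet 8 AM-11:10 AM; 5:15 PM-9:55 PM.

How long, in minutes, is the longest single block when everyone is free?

155

Vanya ∩ Finn: 08:00-11:40, 18:15-19:55.
Vanya ∩ Finn ∩ Farrukh: 08:35-11:40, 18:45-19:35.
Vanya ∩ Finn ∩ Farrukh ∩ Aarav: 08:35-11:40, 18:45-19:35.
Vanya ∩ Finn ∩ Farrukh ∩ Aarav ∩ Sven: 08:35-11:10, 18:45-19:35.
The longest is 08:35-11:10 at 155 minutes.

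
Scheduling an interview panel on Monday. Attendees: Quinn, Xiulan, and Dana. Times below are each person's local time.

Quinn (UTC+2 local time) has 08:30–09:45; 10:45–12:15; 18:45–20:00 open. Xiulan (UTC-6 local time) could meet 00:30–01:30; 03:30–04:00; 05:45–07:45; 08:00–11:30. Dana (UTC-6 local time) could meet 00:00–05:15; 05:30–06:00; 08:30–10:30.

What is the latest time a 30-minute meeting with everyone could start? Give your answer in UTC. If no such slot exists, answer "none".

09:30

Quinn in UTC: 06:30-07:45, 08:45-10:15, 16:45-18:00 (subtract 2h to convert from UTC+2).
Xiulan in UTC: 06:30-07:30, 09:30-10:00, 11:45-13:45, 14:00-17:30 (add 6h to convert from UTC-6).
Dana in UTC: 06:00-11:15, 11:30-12:00, 14:30-16:30 (add 6h to convert from UTC-6).
Quinn ∩ Xiulan: 06:30-07:30, 09:30-10:00, 16:45-17:30.
Quinn ∩ Xiulan ∩ Dana: 06:30-07:30, 09:30-10:00.
The last common window of at least 30 minutes is 09:30-10:00; a 30-minute meeting can start as late as 09:30 and still end by 10:00.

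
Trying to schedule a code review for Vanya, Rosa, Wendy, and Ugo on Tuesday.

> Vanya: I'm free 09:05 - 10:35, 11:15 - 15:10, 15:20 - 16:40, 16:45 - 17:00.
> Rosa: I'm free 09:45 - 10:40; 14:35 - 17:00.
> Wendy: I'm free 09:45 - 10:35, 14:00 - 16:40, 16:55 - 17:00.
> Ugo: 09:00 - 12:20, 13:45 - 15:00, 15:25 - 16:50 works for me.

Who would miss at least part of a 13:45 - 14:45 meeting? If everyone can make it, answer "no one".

Rosa, Wendy

Vanya: free for 13:45-14:45. Rosa: not fully free for 13:45-14:45. Wendy: not fully free for 13:45-14:45. Ugo: free for 13:45-14:45.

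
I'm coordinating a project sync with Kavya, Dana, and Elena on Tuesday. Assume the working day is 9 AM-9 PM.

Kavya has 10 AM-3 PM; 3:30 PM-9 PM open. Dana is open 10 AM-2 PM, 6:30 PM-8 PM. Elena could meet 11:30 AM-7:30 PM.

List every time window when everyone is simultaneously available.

Kavya ∩ Dana: 10:00-14:00, 18:30-20:00.
Kavya ∩ Dana ∩ Elena: 11:30-14:00, 18:30-19:30.

11:30-14:00, 18:30-19:30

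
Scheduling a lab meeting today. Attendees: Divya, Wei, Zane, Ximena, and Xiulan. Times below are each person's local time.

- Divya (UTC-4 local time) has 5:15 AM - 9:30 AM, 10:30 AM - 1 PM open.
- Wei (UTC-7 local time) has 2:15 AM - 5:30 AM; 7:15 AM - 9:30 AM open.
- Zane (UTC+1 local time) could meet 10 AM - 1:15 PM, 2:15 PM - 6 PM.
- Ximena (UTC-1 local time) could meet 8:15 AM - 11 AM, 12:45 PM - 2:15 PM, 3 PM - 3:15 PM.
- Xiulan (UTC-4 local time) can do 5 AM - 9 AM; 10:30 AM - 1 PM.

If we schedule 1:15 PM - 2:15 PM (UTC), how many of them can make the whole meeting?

Divya in UTC: 09:15-13:30, 14:30-17:00 (add 4h to convert from UTC-4).
Wei in UTC: 09:15-12:30, 14:15-16:30 (add 7h to convert from UTC-7).
Zane in UTC: 09:00-12:15, 13:15-17:00 (subtract 1h to convert from UTC+1).
Ximena in UTC: 09:15-12:00, 13:45-15:15, 16:00-16:15 (add 1h to convert from UTC-1).
Xiulan in UTC: 09:00-13:00, 14:30-17:00 (add 4h to convert from UTC-4).
Zane can make the full 13:15-14:15 slot — that's 1.

1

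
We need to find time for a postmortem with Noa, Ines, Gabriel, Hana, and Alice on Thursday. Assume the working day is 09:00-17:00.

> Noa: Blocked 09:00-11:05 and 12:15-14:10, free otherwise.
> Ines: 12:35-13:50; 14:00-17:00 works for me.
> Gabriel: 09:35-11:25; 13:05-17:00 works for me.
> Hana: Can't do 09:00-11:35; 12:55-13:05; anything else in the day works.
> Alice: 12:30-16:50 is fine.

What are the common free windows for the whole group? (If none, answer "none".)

14:10-16:50

Noa free: 11:05-12:15, 14:10-17:00 (invert busy blocks within the working day).
Ines free: 12:35-13:50, 14:00-17:00.
Gabriel free: 09:35-11:25, 13:05-17:00.
Hana free: 11:35-12:55, 13:05-17:00 (invert busy blocks within the working day).
Alice free: 12:30-16:50.
Noa ∩ Ines: 14:10-17:00.
Noa ∩ Ines ∩ Gabriel: 14:10-17:00.
Noa ∩ Ines ∩ Gabriel ∩ Hana: 14:10-17:00.
Noa ∩ Ines ∩ Gabriel ∩ Hana ∩ Alice: 14:10-16:50.
Those are the intersection windows.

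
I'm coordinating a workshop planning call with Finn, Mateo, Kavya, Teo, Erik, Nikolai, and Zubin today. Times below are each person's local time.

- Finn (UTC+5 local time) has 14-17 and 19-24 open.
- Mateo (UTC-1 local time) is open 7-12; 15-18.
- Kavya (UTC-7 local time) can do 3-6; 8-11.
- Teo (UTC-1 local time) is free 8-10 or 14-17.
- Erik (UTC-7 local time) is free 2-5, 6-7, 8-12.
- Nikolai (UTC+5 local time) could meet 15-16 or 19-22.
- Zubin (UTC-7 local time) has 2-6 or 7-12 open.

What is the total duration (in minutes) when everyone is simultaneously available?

120

Finn in UTC: 09:00-12:00, 14:00-19:00 (subtract 5h to convert from UTC+5).
Mateo in UTC: 08:00-13:00, 16:00-19:00 (add 1h to convert from UTC-1).
Kavya in UTC: 10:00-13:00, 15:00-18:00 (add 7h to convert from UTC-7).
Teo in UTC: 09:00-11:00, 15:00-18:00 (add 1h to convert from UTC-1).
Erik in UTC: 09:00-12:00, 13:00-14:00, 15:00-19:00 (add 7h to convert from UTC-7).
Nikolai in UTC: 10:00-11:00, 14:00-17:00 (subtract 5h to convert from UTC+5).
Zubin in UTC: 09:00-13:00, 14:00-19:00 (add 7h to convert from UTC-7).
Finn ∩ Mateo: 09:00-12:00, 16:00-19:00.
Finn ∩ Mateo ∩ Kavya: 10:00-12:00, 16:00-18:00.
Finn ∩ Mateo ∩ Kavya ∩ Teo: 10:00-11:00, 16:00-18:00.
Finn ∩ Mateo ∩ Kavya ∩ Teo ∩ Erik: 10:00-11:00, 16:00-18:00.
Finn ∩ Mateo ∩ Kavya ∩ Teo ∩ Erik ∩ Nikolai: 10:00-11:00, 16:00-17:00.
Finn ∩ Mateo ∩ Kavya ∩ Teo ∩ Erik ∩ Nikolai ∩ Zubin: 10:00-11:00, 16:00-17:00.
Those are the intersection windows.
Summing the common windows: 60 + 60 = 120 minutes.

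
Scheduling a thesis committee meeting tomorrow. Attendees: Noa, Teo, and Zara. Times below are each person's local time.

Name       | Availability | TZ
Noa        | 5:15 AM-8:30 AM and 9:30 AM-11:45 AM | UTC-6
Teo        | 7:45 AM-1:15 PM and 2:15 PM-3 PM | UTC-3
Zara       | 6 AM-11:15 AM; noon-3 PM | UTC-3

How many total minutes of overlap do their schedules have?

Noa in UTC: 11:15-14:30, 15:30-17:45 (add 6h to convert from UTC-6).
Teo in UTC: 10:45-16:15, 17:15-18:00 (add 3h to convert from UTC-3).
Zara in UTC: 09:00-14:15, 15:00-18:00 (add 3h to convert from UTC-3).
Noa ∩ Teo: 11:15-14:30, 15:30-16:15, 17:15-17:45.
Noa ∩ Teo ∩ Zara: 11:15-14:15, 15:30-16:15, 17:15-17:45.
Those are the intersection windows.
Summing the common windows: 180 + 45 + 30 = 255 minutes.

255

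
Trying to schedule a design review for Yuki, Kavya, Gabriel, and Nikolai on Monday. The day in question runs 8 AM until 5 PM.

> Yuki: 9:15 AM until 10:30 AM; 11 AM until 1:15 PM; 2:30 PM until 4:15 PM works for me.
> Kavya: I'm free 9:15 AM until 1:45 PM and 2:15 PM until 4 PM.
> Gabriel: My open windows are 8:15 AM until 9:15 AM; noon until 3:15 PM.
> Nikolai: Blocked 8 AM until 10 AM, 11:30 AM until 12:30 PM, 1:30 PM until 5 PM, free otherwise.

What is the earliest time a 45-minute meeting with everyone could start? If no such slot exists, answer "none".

12:30

Yuki free: 09:15-10:30, 11:00-13:15, 14:30-16:15.
Kavya free: 09:15-13:45, 14:15-16:00.
Gabriel free: 08:15-09:15, 12:00-15:15.
Nikolai free: 10:00-11:30, 12:30-13:30 (invert busy blocks within the working day).
Yuki ∩ Kavya: 09:15-10:30, 11:00-13:15, 14:30-16:00.
Yuki ∩ Kavya ∩ Gabriel: 12:00-13:15, 14:30-15:15.
Yuki ∩ Kavya ∩ Gabriel ∩ Nikolai: 12:30-13:15.
So the common availability across everyone is 12:30-13:15.
The first common window of at least 45 minutes is 12:30-13:15, so the earliest start is 12:30.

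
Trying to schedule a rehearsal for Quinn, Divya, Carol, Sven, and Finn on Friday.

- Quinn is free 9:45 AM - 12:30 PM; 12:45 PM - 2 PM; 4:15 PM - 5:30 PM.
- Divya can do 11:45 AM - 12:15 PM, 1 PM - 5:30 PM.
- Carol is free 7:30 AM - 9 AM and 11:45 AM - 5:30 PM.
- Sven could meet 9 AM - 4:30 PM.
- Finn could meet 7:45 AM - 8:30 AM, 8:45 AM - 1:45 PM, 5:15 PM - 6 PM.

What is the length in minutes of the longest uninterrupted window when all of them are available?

45

Quinn ∩ Divya: 11:45-12:15, 13:00-14:00, 16:15-17:30.
Quinn ∩ Divya ∩ Carol: 11:45-12:15, 13:00-14:00, 16:15-17:30.
Quinn ∩ Divya ∩ Carol ∩ Sven: 11:45-12:15, 13:00-14:00, 16:15-16:30.
Quinn ∩ Divya ∩ Carol ∩ Sven ∩ Finn: 11:45-12:15, 13:00-13:45.
The longest is 13:00-13:45 at 45 minutes.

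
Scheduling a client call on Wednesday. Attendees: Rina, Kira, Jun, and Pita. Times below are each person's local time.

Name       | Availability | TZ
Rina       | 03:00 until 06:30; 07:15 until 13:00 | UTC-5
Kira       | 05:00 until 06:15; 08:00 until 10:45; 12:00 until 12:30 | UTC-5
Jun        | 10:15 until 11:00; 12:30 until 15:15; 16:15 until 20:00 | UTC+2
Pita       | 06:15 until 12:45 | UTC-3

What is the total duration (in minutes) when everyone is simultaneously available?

150

Rina in UTC: 08:00-11:30, 12:15-18:00 (add 5h to convert from UTC-5).
Kira in UTC: 10:00-11:15, 13:00-15:45, 17:00-17:30 (add 5h to convert from UTC-5).
Jun in UTC: 08:15-09:00, 10:30-13:15, 14:15-18:00 (subtract 2h to convert from UTC+2).
Pita in UTC: 09:15-15:45 (add 3h to convert from UTC-3).
Rina ∩ Kira: 10:00-11:15, 13:00-15:45, 17:00-17:30.
Rina ∩ Kira ∩ Jun: 10:30-11:15, 13:00-13:15, 14:15-15:45, 17:00-17:30.
Rina ∩ Kira ∩ Jun ∩ Pita: 10:30-11:15, 13:00-13:15, 14:15-15:45.
Summing the common windows: 45 + 15 + 90 = 150 minutes.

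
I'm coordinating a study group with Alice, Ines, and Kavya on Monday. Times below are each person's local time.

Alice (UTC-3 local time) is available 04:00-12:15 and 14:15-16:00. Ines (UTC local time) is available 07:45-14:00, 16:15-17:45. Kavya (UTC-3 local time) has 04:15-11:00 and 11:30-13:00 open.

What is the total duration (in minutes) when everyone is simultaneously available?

375

Alice in UTC: 07:00-15:15, 17:15-19:00 (add 3h to convert from UTC-3).
Ines in UTC: 07:45-14:00, 16:15-17:45.
Kavya in UTC: 07:15-14:00, 14:30-16:00 (add 3h to convert from UTC-3).
Alice ∩ Ines: 07:45-14:00, 17:15-17:45.
Alice ∩ Ines ∩ Kavya: 07:45-14:00.
Those are the intersection windows.
That's a single block of 375 minutes.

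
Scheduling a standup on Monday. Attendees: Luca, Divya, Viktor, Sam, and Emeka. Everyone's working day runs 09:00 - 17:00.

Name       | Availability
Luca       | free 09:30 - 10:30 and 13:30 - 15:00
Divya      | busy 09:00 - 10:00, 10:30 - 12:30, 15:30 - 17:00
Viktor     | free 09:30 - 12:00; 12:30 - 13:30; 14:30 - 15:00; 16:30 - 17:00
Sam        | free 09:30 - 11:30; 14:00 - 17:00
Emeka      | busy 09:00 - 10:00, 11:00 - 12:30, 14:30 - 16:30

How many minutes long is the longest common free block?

Luca free: 09:30-10:30, 13:30-15:00.
Divya free: 10:00-10:30, 12:30-15:30 (invert busy blocks within the working day).
Viktor free: 09:30-12:00, 12:30-13:30, 14:30-15:00, 16:30-17:00.
Sam free: 09:30-11:30, 14:00-17:00.
Emeka free: 10:00-11:00, 12:30-14:30, 16:30-17:00 (invert busy blocks within the working day).
Luca ∩ Divya: 10:00-10:30, 13:30-15:00.
Luca ∩ Divya ∩ Viktor: 10:00-10:30, 14:30-15:00.
Luca ∩ Divya ∩ Viktor ∩ Sam: 10:00-10:30, 14:30-15:00.
Luca ∩ Divya ∩ Viktor ∩ Sam ∩ Emeka: 10:00-10:30.
The longest is 10:00-10:30 at 30 minutes.

30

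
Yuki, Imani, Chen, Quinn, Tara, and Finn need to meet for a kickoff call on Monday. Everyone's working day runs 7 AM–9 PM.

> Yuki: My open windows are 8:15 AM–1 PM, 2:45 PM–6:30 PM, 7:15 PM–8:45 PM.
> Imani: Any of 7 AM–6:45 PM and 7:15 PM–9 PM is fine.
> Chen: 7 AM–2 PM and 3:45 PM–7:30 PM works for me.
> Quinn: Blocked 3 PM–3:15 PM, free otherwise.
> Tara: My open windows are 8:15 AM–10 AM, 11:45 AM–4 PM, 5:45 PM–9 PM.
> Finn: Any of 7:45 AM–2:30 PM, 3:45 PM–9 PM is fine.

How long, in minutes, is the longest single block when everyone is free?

105

Yuki free: 08:15-13:00, 14:45-18:30, 19:15-20:45.
Imani free: 07:00-18:45, 19:15-21:00.
Chen free: 07:00-14:00, 15:45-19:30.
Quinn free: 07:00-15:00, 15:15-21:00 (invert busy blocks within the working day).
Tara free: 08:15-10:00, 11:45-16:00, 17:45-21:00.
Finn free: 07:45-14:30, 15:45-21:00.
Yuki ∩ Imani: 08:15-13:00, 14:45-18:30, 19:15-20:45.
Yuki ∩ Imani ∩ Chen: 08:15-13:00, 15:45-18:30, 19:15-19:30.
Yuki ∩ Imani ∩ Chen ∩ Quinn: 08:15-13:00, 15:45-18:30, 19:15-19:30.
Yuki ∩ Imani ∩ Chen ∩ Quinn ∩ Tara: 08:15-10:00, 11:45-13:00, 15:45-16:00, 17:45-18:30, 19:15-19:30.
Yuki ∩ Imani ∩ Chen ∩ Quinn ∩ Tara ∩ Finn: 08:15-10:00, 11:45-13:00, 15:45-16:00, 17:45-18:30, 19:15-19:30.
So the common availability across everyone is 08:15-10:00, 11:45-13:00, 15:45-16:00, 17:45-18:30, 19:15-19:30.
The longest is 08:15-10:00 at 105 minutes.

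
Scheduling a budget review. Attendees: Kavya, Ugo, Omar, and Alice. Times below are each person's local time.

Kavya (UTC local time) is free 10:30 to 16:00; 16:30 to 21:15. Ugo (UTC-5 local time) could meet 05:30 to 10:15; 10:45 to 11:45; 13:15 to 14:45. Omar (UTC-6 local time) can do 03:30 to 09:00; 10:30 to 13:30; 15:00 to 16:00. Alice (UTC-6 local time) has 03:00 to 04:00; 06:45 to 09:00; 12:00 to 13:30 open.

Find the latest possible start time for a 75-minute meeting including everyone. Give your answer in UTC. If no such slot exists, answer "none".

Kavya in UTC: 10:30-16:00, 16:30-21:15.
Ugo in UTC: 10:30-15:15, 15:45-16:45, 18:15-19:45 (add 5h to convert from UTC-5).
Omar in UTC: 09:30-15:00, 16:30-19:30, 21:00-22:00 (add 6h to convert from UTC-6).
Alice in UTC: 09:00-10:00, 12:45-15:00, 18:00-19:30 (add 6h to convert from UTC-6).
Kavya ∩ Ugo: 10:30-15:15, 15:45-16:00, 16:30-16:45, 18:15-19:45.
Kavya ∩ Ugo ∩ Omar: 10:30-15:00, 16:30-16:45, 18:15-19:30.
Kavya ∩ Ugo ∩ Omar ∩ Alice: 12:45-15:00, 18:15-19:30.
The last common window of at least 75 minutes is 18:15-19:30; a 75-minute meeting can start as late as 18:15 and still end by 19:30.

18:15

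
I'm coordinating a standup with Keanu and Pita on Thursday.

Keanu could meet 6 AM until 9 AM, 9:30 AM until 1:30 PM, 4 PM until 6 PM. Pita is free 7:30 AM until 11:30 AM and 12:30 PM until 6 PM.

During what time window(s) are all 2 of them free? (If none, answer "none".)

Keanu ∩ Pita: 07:30-09:00, 09:30-11:30, 12:30-13:30, 16:00-18:00.
So the common availability across everyone is 07:30-09:00, 09:30-11:30, 12:30-13:30, 16:00-18:00.

07:30-09:00, 09:30-11:30, 12:30-13:30, 16:00-18:00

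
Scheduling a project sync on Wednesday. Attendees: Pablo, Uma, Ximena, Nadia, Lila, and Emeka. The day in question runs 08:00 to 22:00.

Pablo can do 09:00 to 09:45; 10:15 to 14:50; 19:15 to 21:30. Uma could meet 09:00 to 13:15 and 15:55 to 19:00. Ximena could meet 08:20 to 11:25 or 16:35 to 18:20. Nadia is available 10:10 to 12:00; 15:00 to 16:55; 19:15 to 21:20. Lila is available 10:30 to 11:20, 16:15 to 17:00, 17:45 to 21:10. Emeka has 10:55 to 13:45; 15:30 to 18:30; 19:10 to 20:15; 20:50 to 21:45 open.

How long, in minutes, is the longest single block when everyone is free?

25

Pablo ∩ Uma: 09:00-09:45, 10:15-13:15.
Pablo ∩ Uma ∩ Ximena: 09:00-09:45, 10:15-11:25.
Pablo ∩ Uma ∩ Ximena ∩ Nadia: 10:15-11:25.
Pablo ∩ Uma ∩ Ximena ∩ Nadia ∩ Lila: 10:30-11:20.
Pablo ∩ Uma ∩ Ximena ∩ Nadia ∩ Lila ∩ Emeka: 10:55-11:20.
Those are the intersection windows.
The longest is 10:55-11:20 at 25 minutes.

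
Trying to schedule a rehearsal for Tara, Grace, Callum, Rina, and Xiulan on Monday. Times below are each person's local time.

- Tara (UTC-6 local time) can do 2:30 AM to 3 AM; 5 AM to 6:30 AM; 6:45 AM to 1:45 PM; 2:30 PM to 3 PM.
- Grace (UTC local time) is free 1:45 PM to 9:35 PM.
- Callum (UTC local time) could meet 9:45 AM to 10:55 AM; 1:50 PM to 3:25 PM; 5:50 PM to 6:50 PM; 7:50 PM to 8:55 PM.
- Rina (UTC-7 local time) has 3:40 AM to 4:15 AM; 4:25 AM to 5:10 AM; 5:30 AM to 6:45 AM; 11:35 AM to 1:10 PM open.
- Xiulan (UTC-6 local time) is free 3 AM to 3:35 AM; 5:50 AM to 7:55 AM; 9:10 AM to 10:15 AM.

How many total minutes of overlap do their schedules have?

Tara in UTC: 08:30-09:00, 11:00-12:30, 12:45-19:45, 20:30-21:00 (add 6h to convert from UTC-6).
Grace in UTC: 13:45-21:35.
Callum in UTC: 09:45-10:55, 13:50-15:25, 17:50-18:50, 19:50-20:55.
Rina in UTC: 10:40-11:15, 11:25-12:10, 12:30-13:45, 18:35-20:10 (add 7h to convert from UTC-7).
Xiulan in UTC: 09:00-09:35, 11:50-13:55, 15:10-16:15 (add 6h to convert from UTC-6).
Tara ∩ Grace: 13:45-19:45, 20:30-21:00.
Tara ∩ Grace ∩ Callum: 13:50-15:25, 17:50-18:50, 20:30-20:55.
Tara ∩ Grace ∩ Callum ∩ Rina: 18:35-18:50.
Tara ∩ Grace ∩ Callum ∩ Rina ∩ Xiulan: ∅.
There is no time when everyone is free.
There is no common window, so the total is 0 minutes.

0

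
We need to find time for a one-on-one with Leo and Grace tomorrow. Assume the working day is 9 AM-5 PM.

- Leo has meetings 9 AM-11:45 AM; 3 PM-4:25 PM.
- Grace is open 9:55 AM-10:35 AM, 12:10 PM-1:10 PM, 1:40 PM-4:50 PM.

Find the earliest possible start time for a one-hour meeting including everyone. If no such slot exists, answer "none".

12:10

Leo free: 11:45-15:00, 16:25-17:00 (invert busy blocks within the working day).
Grace free: 09:55-10:35, 12:10-13:10, 13:40-16:50.
Leo ∩ Grace: 12:10-13:10, 13:40-15:00, 16:25-16:50.
Those are the intersection windows.
The first common window of at least 60 minutes is 12:10-13:10, so the earliest start is 12:10.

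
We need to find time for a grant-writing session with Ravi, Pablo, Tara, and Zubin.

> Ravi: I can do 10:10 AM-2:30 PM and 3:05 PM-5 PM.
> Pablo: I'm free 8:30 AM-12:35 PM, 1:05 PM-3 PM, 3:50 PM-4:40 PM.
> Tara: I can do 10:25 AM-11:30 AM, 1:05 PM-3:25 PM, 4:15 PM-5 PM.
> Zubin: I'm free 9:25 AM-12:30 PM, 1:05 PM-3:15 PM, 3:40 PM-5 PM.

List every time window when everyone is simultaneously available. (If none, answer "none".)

Ravi ∩ Pablo: 10:10-12:35, 13:05-14:30, 15:50-16:40.
Ravi ∩ Pablo ∩ Tara: 10:25-11:30, 13:05-14:30, 16:15-16:40.
Ravi ∩ Pablo ∩ Tara ∩ Zubin: 10:25-11:30, 13:05-14:30, 16:15-16:40.

10:25-11:30, 13:05-14:30, 16:15-16:40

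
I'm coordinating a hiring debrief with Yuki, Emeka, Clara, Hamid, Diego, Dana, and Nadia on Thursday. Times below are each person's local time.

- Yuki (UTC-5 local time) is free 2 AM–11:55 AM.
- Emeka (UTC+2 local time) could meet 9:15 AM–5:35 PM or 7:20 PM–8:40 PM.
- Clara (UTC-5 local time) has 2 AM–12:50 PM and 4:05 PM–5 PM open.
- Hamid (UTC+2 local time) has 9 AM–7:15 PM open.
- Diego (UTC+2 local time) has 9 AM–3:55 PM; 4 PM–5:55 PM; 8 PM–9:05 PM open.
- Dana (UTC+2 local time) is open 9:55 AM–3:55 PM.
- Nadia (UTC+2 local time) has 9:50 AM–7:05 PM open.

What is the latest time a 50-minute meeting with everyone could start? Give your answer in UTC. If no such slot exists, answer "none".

13:05

Yuki in UTC: 07:00-16:55 (add 5h to convert from UTC-5).
Emeka in UTC: 07:15-15:35, 17:20-18:40 (subtract 2h to convert from UTC+2).
Clara in UTC: 07:00-17:50, 21:05-22:00 (add 5h to convert from UTC-5).
Hamid in UTC: 07:00-17:15 (subtract 2h to convert from UTC+2).
Diego in UTC: 07:00-13:55, 14:00-15:55, 18:00-19:05 (subtract 2h to convert from UTC+2).
Dana in UTC: 07:55-13:55 (subtract 2h to convert from UTC+2).
Nadia in UTC: 07:50-17:05 (subtract 2h to convert from UTC+2).
Yuki ∩ Emeka: 07:15-15:35.
Yuki ∩ Emeka ∩ Clara: 07:15-15:35.
Yuki ∩ Emeka ∩ Clara ∩ Hamid: 07:15-15:35.
Yuki ∩ Emeka ∩ Clara ∩ Hamid ∩ Diego: 07:15-13:55, 14:00-15:35.
Yuki ∩ Emeka ∩ Clara ∩ Hamid ∩ Diego ∩ Dana: 07:55-13:55.
Yuki ∩ Emeka ∩ Clara ∩ Hamid ∩ Diego ∩ Dana ∩ Nadia: 07:55-13:55.
The last common window of at least 50 minutes is 07:55-13:55; a 50-minute meeting can start as late as 13:05 and still end by 13:55.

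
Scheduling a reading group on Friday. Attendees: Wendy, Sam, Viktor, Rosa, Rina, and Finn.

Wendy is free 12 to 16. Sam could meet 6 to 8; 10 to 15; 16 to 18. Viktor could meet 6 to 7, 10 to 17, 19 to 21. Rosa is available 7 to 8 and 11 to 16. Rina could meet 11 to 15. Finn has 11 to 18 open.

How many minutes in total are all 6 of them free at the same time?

Wendy ∩ Sam: 12:00-15:00.
Wendy ∩ Sam ∩ Viktor: 12:00-15:00.
Wendy ∩ Sam ∩ Viktor ∩ Rosa: 12:00-15:00.
Wendy ∩ Sam ∩ Viktor ∩ Rosa ∩ Rina: 12:00-15:00.
Wendy ∩ Sam ∩ Viktor ∩ Rosa ∩ Rina ∩ Finn: 12:00-15:00.
So the common availability across everyone is 12:00-15:00.
That's a single block of 180 minutes.

180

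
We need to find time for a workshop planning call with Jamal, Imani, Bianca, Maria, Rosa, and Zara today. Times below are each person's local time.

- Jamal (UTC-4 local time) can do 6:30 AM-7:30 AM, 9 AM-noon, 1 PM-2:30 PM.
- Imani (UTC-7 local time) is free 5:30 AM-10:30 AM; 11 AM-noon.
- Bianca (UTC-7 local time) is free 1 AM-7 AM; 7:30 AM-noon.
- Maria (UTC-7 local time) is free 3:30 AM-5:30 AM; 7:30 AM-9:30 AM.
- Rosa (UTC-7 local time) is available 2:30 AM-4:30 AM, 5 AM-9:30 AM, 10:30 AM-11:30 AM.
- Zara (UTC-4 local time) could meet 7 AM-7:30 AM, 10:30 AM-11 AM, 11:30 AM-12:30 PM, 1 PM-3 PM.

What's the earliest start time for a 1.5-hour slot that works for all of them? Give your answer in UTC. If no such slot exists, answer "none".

Jamal in UTC: 10:30-11:30, 13:00-16:00, 17:00-18:30 (add 4h to convert from UTC-4).
Imani in UTC: 12:30-17:30, 18:00-19:00 (add 7h to convert from UTC-7).
Bianca in UTC: 08:00-14:00, 14:30-19:00 (add 7h to convert from UTC-7).
Maria in UTC: 10:30-12:30, 14:30-16:30 (add 7h to convert from UTC-7).
Rosa in UTC: 09:30-11:30, 12:00-16:30, 17:30-18:30 (add 7h to convert from UTC-7).
Zara in UTC: 11:00-11:30, 14:30-15:00, 15:30-16:30, 17:00-19:00 (add 4h to convert from UTC-4).
Jamal ∩ Imani: 13:00-16:00, 17:00-17:30, 18:00-18:30.
Jamal ∩ Imani ∩ Bianca: 13:00-14:00, 14:30-16:00, 17:00-17:30, 18:00-18:30.
Jamal ∩ Imani ∩ Bianca ∩ Maria: 14:30-16:00.
Jamal ∩ Imani ∩ Bianca ∩ Maria ∩ Rosa: 14:30-16:00.
Jamal ∩ Imani ∩ Bianca ∩ Maria ∩ Rosa ∩ Zara: 14:30-15:00, 15:30-16:00.
Those are the intersection windows.
No common window is at least 90 minutes long.

none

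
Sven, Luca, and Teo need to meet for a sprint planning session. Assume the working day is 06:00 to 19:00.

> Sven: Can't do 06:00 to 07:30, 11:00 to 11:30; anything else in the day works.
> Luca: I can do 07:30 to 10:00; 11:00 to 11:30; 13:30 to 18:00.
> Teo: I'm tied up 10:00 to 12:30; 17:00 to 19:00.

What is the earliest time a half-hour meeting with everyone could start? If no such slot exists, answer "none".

07:30

Sven free: 07:30-11:00, 11:30-19:00 (invert busy blocks within the working day).
Luca free: 07:30-10:00, 11:00-11:30, 13:30-18:00.
Teo free: 06:00-10:00, 12:30-17:00 (invert busy blocks within the working day).
Sven ∩ Luca: 07:30-10:00, 13:30-18:00.
Sven ∩ Luca ∩ Teo: 07:30-10:00, 13:30-17:00.
The first common window of at least 30 minutes is 07:30-10:00, so the earliest start is 07:30.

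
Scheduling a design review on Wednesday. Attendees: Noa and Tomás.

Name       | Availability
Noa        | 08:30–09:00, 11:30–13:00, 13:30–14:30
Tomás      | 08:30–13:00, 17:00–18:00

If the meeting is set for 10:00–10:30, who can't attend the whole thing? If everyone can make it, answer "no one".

Noa

Noa: not fully free for 10:00-10:30. Tomás: free for 10:00-10:30.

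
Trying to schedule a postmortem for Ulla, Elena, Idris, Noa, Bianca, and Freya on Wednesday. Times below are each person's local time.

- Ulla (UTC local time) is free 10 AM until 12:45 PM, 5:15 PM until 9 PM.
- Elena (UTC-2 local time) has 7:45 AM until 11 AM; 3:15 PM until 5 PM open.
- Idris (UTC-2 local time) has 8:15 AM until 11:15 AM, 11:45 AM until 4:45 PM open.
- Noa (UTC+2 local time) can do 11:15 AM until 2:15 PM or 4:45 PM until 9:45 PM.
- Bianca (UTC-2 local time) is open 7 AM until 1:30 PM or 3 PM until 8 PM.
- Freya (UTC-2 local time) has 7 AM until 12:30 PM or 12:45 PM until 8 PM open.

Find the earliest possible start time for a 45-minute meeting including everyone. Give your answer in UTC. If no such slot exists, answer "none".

10:15

Ulla in UTC: 10:00-12:45, 17:15-21:00.
Elena in UTC: 09:45-13:00, 17:15-19:00 (add 2h to convert from UTC-2).
Idris in UTC: 10:15-13:15, 13:45-18:45 (add 2h to convert from UTC-2).
Noa in UTC: 09:15-12:15, 14:45-19:45 (subtract 2h to convert from UTC+2).
Bianca in UTC: 09:00-15:30, 17:00-22:00 (add 2h to convert from UTC-2).
Freya in UTC: 09:00-14:30, 14:45-22:00 (add 2h to convert from UTC-2).
Ulla ∩ Elena: 10:00-12:45, 17:15-19:00.
Ulla ∩ Elena ∩ Idris: 10:15-12:45, 17:15-18:45.
Ulla ∩ Elena ∩ Idris ∩ Noa: 10:15-12:15, 17:15-18:45.
Ulla ∩ Elena ∩ Idris ∩ Noa ∩ Bianca: 10:15-12:15, 17:15-18:45.
Ulla ∩ Elena ∩ Idris ∩ Noa ∩ Bianca ∩ Freya: 10:15-12:15, 17:15-18:45.
So the common availability across everyone is 10:15-12:15, 17:15-18:45.
The first common window of at least 45 minutes is 10:15-12:15, so the earliest start is 10:15.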